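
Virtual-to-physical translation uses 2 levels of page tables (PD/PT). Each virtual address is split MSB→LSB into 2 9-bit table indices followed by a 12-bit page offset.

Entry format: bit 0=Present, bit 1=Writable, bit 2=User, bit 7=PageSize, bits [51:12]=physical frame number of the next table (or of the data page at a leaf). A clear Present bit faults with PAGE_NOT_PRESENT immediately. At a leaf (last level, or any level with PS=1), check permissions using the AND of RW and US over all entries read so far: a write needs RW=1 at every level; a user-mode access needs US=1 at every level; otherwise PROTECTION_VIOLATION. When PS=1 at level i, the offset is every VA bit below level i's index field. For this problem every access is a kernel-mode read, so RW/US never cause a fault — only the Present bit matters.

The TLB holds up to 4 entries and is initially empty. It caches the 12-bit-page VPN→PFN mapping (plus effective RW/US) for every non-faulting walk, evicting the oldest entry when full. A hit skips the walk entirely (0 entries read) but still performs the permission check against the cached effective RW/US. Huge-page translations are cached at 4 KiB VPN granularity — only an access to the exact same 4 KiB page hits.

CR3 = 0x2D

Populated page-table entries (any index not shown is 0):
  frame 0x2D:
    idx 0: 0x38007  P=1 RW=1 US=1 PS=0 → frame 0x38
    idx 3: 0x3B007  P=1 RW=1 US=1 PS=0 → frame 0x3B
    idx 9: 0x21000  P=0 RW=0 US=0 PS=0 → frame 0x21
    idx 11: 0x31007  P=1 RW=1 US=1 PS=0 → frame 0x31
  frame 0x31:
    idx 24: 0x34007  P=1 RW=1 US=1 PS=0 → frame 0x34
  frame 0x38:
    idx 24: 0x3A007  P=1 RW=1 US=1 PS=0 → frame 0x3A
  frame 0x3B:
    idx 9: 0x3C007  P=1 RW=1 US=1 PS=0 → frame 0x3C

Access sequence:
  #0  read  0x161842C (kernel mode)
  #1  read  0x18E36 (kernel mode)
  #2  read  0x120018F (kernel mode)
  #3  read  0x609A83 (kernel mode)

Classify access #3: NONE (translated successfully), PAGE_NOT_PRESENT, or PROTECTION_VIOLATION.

Walk each access:
#0 VA=0x161842C (r,kernel):
  L0 @0x2D[11] → 0x31007  P=1,RW=1,US=1,PS=0
  L1 @0x31[24] → 0x34007  P=1,RW=1,US=1,PS=0
  ⇒ phys 0x3442C  [2 reads]
#1 VA=0x18E36 (r,kernel):
  L0 @0x2D[0] → 0x38007  P=1,RW=1,US=1,PS=0
  L1 @0x38[24] → 0x3A007  P=1,RW=1,US=1,PS=0
  ⇒ phys 0x3AE36  [2 reads]
#2 VA=0x120018F (r,kernel):
  L0 @0x2D[9] → 0x21000  P=0,RW=0,US=0,PS=0
  ✗ PAGE_NOT_PRESENT  [1 reads]
#3 VA=0x609A83 (r,kernel):
  L0 @0x2D[3] → 0x3B007  P=1,RW=1,US=1,PS=0
  L1 @0x3B[9] → 0x3C007  P=1,RW=1,US=1,PS=0
  ⇒ phys 0x3CA83  [2 reads]

Access #3 fault: NONE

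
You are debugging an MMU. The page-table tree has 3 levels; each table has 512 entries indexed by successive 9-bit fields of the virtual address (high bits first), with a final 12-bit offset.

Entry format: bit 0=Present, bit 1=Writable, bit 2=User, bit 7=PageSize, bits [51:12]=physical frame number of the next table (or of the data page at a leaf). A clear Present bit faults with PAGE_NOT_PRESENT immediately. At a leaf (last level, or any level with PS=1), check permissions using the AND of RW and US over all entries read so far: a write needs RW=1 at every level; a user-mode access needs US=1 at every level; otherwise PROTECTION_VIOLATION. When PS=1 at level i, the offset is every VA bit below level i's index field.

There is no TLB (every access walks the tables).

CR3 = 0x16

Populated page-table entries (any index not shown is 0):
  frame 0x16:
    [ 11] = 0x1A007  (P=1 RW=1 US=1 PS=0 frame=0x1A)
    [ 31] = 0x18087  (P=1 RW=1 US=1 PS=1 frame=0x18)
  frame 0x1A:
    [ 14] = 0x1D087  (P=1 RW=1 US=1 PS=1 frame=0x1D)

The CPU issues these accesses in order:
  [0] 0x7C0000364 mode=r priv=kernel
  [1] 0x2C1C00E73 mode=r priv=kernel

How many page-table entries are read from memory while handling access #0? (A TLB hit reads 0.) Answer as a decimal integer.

Trace:
#0 VA=0x7C0000364 (r,kernel):
  L0 @0x16[31] → 0x18087  P=1,RW=1,US=1,PS=1
  → PA=0x18364 (huge @L0)  (1 entries read)
#1 VA=0x2C1C00E73 (r,kernel):
  L0 @0x16[11] → 0x1A007  P=1,RW=1,US=1,PS=0
  L1 @0x1A[14] → 0x1D087  P=1,RW=1,US=1,PS=1
  → PA=0x1DE73 (huge @L1)  (2 entries read)

Entries read for #0: 1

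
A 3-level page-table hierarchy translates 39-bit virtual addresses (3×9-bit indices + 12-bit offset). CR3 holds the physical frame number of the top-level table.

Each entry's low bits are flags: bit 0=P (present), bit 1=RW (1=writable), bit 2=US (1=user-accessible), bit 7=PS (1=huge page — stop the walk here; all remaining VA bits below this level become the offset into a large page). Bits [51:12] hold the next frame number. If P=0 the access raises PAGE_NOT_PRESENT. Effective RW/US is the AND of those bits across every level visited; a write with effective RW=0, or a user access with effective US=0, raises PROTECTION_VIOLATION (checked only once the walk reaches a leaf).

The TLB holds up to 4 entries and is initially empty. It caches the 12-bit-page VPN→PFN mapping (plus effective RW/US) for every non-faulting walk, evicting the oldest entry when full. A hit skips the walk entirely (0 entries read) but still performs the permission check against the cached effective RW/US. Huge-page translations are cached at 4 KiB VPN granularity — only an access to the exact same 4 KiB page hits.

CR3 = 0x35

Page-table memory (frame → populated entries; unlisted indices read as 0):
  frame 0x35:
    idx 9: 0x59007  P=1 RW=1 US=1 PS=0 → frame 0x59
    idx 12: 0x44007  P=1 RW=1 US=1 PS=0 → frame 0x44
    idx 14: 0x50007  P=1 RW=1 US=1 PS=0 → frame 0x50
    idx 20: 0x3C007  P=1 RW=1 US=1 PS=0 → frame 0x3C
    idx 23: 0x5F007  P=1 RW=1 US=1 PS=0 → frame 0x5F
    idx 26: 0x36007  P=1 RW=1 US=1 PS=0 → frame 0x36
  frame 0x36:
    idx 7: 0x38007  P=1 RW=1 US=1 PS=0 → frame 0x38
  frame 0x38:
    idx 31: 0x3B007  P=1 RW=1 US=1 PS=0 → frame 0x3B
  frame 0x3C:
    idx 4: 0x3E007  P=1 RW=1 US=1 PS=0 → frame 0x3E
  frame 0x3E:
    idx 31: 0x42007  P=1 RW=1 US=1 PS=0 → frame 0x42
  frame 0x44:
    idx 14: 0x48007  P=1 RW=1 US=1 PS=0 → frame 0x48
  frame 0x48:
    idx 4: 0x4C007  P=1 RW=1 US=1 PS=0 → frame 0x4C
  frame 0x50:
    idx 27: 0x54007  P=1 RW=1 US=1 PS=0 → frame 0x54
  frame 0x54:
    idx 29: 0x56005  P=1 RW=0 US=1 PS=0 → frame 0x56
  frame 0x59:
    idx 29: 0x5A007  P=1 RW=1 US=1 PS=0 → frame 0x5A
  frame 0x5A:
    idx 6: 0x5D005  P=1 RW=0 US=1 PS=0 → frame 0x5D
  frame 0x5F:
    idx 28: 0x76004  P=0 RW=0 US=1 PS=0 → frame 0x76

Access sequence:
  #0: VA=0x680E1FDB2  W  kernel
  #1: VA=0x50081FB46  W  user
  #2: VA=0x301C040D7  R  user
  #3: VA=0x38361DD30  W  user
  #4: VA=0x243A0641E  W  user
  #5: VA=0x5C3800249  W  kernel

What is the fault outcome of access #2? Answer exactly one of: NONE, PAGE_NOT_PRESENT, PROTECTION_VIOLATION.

Per-access translation:
#0 VA=0x680E1FDB2 (w,kernel):
  L0 @0x35[26] → 0x36007  P=1,RW=1,US=1,PS=0
  L1 @0x36[7] → 0x38007  P=1,RW=1,US=1,PS=0
  L2 @0x38[31] → 0x3B007  P=1,RW=1,US=1,PS=0
  ⇒ phys 0x3BDB2  [3 reads]
#1 VA=0x50081FB46 (w,user):
  L0 @0x35[20] → 0x3C007  P=1,RW=1,US=1,PS=0
  L1 @0x3C[4] → 0x3E007  P=1,RW=1,US=1,PS=0
  L2 @0x3E[31] → 0x42007  P=1,RW=1,US=1,PS=0
  ⇒ phys 0x42B46  [3 reads]
#2 VA=0x301C040D7 (r,user):
  L0 @0x35[12] → 0x44007  P=1,RW=1,US=1,PS=0
  L1 @0x44[14] → 0x48007  P=1,RW=1,US=1,PS=0
  L2 @0x48[4] → 0x4C007  P=1,RW=1,US=1,PS=0
  ⇒ phys 0x4C0D7  [3 reads]
#3 VA=0x38361DD30 (w,user):
  L0 @0x35[14] → 0x50007  P=1,RW=1,US=1,PS=0
  L1 @0x50[27] → 0x54007  P=1,RW=1,US=1,PS=0
  L2 @0x54[29] → 0x56005  P=1,RW=0,US=1,PS=0
  ✗ PROTECTION_VIOLATION  [3 reads]
#4 VA=0x243A0641E (w,user):
  L0 @0x35[9] → 0x59007  P=1,RW=1,US=1,PS=0
  L1 @0x59[29] → 0x5A007  P=1,RW=1,US=1,PS=0
  L2 @0x5A[6] → 0x5D005  P=1,RW=0,US=1,PS=0
  ✗ PROTECTION_VIOLATION  [3 reads]
#5 VA=0x5C3800249 (w,kernel):
  L0 @0x35[23] → 0x5F007  P=1,RW=1,US=1,PS=0
  L1 @0x5F[28] → 0x76004  P=0,RW=0,US=1,PS=0
  ✗ PAGE_NOT_PRESENT  [2 reads]

Access #2 fault: NONE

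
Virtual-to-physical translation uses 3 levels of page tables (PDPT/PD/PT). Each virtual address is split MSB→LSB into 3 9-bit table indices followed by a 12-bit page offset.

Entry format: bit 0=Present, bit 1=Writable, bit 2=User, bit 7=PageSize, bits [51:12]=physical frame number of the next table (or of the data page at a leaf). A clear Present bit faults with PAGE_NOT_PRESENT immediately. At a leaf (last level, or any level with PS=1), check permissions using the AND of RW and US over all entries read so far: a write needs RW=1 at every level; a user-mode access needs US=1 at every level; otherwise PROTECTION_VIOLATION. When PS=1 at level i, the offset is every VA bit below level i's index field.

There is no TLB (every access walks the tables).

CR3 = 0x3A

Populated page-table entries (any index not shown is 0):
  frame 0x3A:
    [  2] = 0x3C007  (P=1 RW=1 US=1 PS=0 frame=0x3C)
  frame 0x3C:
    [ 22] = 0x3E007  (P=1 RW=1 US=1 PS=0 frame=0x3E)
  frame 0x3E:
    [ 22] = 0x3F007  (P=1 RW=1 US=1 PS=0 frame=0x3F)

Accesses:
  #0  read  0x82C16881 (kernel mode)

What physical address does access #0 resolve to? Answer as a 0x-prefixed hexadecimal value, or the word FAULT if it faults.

Walk each access:
#0 VA=0x82C16881 (r,kernel):
  [0] read 0x3A idx=2: raw=0x3C007 flags P=1 W=1 U=1 S=0
  [1] read 0x3C idx=22: raw=0x3E007 flags P=1 W=1 U=1 S=0
  [2] read 0x3E idx=22: raw=0x3F007 flags P=1 W=1 U=1 S=0
  ✓ 0x3F881  — 3 lookups

Access #0 PA: 0x3F881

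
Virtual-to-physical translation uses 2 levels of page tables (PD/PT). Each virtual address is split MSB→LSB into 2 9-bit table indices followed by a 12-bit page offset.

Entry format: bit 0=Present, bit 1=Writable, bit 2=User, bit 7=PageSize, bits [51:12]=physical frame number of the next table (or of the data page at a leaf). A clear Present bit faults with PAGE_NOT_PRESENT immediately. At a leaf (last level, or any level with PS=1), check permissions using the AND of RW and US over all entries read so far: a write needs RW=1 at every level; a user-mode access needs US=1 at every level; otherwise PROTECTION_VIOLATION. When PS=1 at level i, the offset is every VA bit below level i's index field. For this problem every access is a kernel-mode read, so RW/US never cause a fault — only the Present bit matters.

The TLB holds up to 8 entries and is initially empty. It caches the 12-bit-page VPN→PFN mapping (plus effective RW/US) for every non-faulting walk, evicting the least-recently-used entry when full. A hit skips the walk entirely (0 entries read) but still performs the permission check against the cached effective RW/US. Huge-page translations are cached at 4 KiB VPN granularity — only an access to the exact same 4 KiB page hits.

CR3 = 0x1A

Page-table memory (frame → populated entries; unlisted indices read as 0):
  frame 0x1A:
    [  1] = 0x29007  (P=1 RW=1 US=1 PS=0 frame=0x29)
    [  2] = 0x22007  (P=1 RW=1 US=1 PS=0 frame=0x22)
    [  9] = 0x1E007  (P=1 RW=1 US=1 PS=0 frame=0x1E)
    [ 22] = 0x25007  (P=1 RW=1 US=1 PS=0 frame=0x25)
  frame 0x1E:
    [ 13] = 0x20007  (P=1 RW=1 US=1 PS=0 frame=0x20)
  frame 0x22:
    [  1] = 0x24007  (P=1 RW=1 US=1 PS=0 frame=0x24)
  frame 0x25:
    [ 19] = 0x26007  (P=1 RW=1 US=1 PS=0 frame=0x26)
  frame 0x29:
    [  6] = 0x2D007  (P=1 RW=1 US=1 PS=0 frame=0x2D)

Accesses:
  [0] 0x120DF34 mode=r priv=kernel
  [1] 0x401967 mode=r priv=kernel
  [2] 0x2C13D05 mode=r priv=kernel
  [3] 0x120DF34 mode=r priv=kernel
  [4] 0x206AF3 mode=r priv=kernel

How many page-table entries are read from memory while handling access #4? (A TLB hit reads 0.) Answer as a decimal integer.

Walk each access:
#0 VA=0x120DF34 (r,kernel):
  [0] read 0x1A idx=9: raw=0x1E007 flags P=1 W=1 U=1 S=0
  [1] read 0x1E idx=13: raw=0x20007 flags P=1 W=1 U=1 S=0
  → PA=0x20F34  (2 entries read)
#1 VA=0x401967 (r,kernel):
  [0] read 0x1A idx=2: raw=0x22007 flags P=1 W=1 U=1 S=0
  [1] read 0x22 idx=1: raw=0x24007 flags P=1 W=1 U=1 S=0
  → PA=0x24967  (2 entries read)
#2 VA=0x2C13D05 (r,kernel):
  [0] read 0x1A idx=22: raw=0x25007 flags P=1 W=1 U=1 S=0
  [1] read 0x25 idx=19: raw=0x26007 flags P=1 W=1 U=1 S=0
  → PA=0x26D05  (2 entries read)
#3 VA=0x120DF34 (r,kernel):
  TLB hit vpn=0x120D → PA=0x20F34
#4 VA=0x206AF3 (r,kernel):
  [0] read 0x1A idx=1: raw=0x29007 flags P=1 W=1 U=1 S=0
  [1] read 0x29 idx=6: raw=0x2D007 flags P=1 W=1 U=1 S=0
  → PA=0x2DAF3  (2 entries read)

Entries read for #4: 2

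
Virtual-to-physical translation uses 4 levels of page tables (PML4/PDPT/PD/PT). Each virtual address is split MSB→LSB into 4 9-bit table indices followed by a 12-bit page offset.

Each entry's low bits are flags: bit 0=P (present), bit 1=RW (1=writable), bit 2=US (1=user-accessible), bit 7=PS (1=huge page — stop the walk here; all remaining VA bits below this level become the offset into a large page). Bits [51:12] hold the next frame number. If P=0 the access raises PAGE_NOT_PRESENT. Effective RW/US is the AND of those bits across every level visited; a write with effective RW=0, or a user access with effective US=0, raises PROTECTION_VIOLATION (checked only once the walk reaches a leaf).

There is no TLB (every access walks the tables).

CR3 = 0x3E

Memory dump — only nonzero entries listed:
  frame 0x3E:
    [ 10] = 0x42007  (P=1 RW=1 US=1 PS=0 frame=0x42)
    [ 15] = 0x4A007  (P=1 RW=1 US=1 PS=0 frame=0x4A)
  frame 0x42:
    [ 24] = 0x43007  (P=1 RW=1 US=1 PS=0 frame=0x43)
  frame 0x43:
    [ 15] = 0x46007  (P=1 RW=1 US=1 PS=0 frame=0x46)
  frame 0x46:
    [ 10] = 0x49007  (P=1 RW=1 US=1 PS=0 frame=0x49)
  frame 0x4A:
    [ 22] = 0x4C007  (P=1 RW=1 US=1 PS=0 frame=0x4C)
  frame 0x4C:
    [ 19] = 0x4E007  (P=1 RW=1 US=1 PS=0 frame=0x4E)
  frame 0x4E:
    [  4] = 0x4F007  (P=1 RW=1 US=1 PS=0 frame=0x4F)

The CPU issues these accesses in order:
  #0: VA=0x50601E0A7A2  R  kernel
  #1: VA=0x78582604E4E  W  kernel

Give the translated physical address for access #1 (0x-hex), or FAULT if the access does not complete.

Walk each access:
#0 VA=0x50601E0A7A2 (r,kernel):
  L0: frame=0x3E idx=10 entry=0x42007 [P=1 RW=1 US=1 PS=0]
  L1: frame=0x42 idx=24 entry=0x43007 [P=1 RW=1 US=1 PS=0]
  L2: frame=0x43 idx=15 entry=0x46007 [P=1 RW=1 US=1 PS=0]
  L3: frame=0x46 idx=10 entry=0x49007 [P=1 RW=1 US=1 PS=0]
  ⇒ phys 0x497A2  [4 reads]
#1 VA=0x78582604E4E (w,kernel):
  L0: frame=0x3E idx=15 entry=0x4A007 [P=1 RW=1 US=1 PS=0]
  L1: frame=0x4A idx=22 entry=0x4C007 [P=1 RW=1 US=1 PS=0]
  L2: frame=0x4C idx=19 entry=0x4E007 [P=1 RW=1 US=1 PS=0]
  L3: frame=0x4E idx=4 entry=0x4F007 [P=1 RW=1 US=1 PS=0]
  ⇒ phys 0x4FE4E  [4 reads]

Access #1 PA: 0x4FE4E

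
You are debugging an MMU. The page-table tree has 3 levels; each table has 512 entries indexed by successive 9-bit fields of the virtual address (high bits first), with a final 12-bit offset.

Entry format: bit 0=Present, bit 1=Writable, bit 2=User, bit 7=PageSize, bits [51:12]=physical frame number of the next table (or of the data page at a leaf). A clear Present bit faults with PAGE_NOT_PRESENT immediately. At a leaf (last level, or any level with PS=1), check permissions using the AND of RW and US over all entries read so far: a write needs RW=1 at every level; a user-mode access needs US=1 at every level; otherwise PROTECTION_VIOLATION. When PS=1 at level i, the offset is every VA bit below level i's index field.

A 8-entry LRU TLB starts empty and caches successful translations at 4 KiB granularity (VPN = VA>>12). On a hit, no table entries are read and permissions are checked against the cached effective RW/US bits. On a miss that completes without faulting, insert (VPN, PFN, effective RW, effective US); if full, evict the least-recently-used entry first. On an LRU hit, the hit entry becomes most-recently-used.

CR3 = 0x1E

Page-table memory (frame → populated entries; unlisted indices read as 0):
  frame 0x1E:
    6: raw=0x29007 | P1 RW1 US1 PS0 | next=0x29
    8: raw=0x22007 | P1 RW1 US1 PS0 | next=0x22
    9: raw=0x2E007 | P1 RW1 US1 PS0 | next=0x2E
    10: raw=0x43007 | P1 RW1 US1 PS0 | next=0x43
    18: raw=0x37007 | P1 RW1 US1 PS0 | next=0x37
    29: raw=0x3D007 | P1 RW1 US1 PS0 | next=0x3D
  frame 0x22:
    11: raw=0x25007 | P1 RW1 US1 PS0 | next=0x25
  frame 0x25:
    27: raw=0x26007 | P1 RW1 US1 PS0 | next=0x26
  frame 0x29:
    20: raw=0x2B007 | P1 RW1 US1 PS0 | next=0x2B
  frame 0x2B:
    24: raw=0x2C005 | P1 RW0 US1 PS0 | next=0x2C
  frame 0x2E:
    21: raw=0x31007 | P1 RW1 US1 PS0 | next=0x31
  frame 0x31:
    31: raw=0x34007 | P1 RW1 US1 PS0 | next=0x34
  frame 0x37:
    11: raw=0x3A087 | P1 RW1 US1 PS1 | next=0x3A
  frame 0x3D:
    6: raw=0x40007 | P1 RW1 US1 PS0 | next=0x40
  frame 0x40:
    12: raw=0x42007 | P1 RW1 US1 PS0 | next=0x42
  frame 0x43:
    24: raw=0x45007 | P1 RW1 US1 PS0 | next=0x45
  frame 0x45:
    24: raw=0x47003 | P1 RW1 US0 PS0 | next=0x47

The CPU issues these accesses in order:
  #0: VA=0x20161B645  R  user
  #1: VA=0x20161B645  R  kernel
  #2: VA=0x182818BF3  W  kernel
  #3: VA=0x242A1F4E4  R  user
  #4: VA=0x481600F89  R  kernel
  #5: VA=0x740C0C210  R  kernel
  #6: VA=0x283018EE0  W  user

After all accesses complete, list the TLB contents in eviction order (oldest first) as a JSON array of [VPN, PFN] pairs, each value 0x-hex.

Trace:
#0 VA=0x20161B645 (r,user):
  L0: frame=0x1E idx=8 entry=0x22007 [P=1 RW=1 US=1 PS=0]
  L1: frame=0x22 idx=11 entry=0x25007 [P=1 RW=1 US=1 PS=0]
  L2: frame=0x25 idx=27 entry=0x26007 [P=1 RW=1 US=1 PS=0]
  ⇒ phys 0x26645  [3 reads]
#1 VA=0x20161B645 (r,kernel):
  TLB hit vpn=0x20161B → PA=0x26645
#2 VA=0x182818BF3 (w,kernel):
  L0: frame=0x1E idx=6 entry=0x29007 [P=1 RW=1 US=1 PS=0]
  L1: frame=0x29 idx=20 entry=0x2B007 [P=1 RW=1 US=1 PS=0]
  L2: frame=0x2B idx=24 entry=0x2C005 [P=1 RW=0 US=1 PS=0]
  ✗ PROTECTION_VIOLATION  [3 reads]
#3 VA=0x242A1F4E4 (r,user):
  L0: frame=0x1E idx=9 entry=0x2E007 [P=1 RW=1 US=1 PS=0]
  L1: frame=0x2E idx=21 entry=0x31007 [P=1 RW=1 US=1 PS=0]
  L2: frame=0x31 idx=31 entry=0x34007 [P=1 RW=1 US=1 PS=0]
  ⇒ phys 0x344E4  [3 reads]
#4 VA=0x481600F89 (r,kernel):
  L0: frame=0x1E idx=18 entry=0x37007 [P=1 RW=1 US=1 PS=0]
  L1: frame=0x37 idx=11 entry=0x3A087 [P=1 RW=1 US=1 PS=1]
  ⇒ phys 0x3AF89 (huge @L1)  [2 reads]
#5 VA=0x740C0C210 (r,kernel):
  L0: frame=0x1E idx=29 entry=0x3D007 [P=1 RW=1 US=1 PS=0]
  L1: frame=0x3D idx=6 entry=0x40007 [P=1 RW=1 US=1 PS=0]
  L2: frame=0x40 idx=12 entry=0x42007 [P=1 RW=1 US=1 PS=0]
  ⇒ phys 0x42210  [3 reads]
#6 VA=0x283018EE0 (w,user):
  L0: frame=0x1E idx=10 entry=0x43007 [P=1 RW=1 US=1 PS=0]
  L1: frame=0x43 idx=24 entry=0x45007 [P=1 RW=1 US=1 PS=0]
  L2: frame=0x45 idx=24 entry=0x47003 [P=1 RW=1 US=0 PS=0]
  ✗ PROTECTION_VIOLATION  [3 reads]

TLB: [["0x20161B", "0x26"], ["0x242A1F", "0x34"], ["0x481600", "0x3A"], ["0x740C0C", "0x42"]]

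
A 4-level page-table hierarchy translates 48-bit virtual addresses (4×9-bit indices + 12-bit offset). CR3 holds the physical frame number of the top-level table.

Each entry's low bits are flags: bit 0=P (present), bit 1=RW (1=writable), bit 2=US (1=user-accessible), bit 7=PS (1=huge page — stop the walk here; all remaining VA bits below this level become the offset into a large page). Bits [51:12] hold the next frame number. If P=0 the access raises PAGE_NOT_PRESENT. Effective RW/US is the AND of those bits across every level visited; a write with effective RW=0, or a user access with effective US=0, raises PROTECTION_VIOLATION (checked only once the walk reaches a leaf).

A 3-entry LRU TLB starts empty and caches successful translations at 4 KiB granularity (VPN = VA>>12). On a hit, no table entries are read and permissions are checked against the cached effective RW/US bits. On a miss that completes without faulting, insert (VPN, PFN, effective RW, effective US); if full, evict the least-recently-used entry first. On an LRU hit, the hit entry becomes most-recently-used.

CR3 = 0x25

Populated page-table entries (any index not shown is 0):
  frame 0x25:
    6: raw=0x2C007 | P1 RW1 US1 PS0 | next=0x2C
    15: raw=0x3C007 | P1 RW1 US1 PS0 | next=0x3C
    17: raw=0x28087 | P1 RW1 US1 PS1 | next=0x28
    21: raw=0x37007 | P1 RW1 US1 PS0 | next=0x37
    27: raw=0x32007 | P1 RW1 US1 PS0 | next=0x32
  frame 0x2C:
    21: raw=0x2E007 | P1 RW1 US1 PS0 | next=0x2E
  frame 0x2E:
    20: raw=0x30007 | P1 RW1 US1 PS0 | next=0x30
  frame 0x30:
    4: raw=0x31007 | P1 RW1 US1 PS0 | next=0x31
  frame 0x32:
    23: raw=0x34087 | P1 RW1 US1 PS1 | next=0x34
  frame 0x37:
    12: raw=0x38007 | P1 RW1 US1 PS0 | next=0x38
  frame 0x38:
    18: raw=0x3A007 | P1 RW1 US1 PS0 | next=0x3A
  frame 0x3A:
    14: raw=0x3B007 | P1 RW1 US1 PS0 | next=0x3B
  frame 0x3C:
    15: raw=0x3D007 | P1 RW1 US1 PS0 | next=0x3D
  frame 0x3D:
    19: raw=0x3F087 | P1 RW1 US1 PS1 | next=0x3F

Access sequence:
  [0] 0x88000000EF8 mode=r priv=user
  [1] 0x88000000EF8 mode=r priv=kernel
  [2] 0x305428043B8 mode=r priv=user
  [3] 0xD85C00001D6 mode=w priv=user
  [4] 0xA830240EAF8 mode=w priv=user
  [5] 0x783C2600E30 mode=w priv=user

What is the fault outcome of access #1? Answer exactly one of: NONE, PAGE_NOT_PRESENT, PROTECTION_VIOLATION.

Walk each access:
#0 VA=0x88000000EF8 (r,user):
  L0 @0x25[17] → 0x28087  P=1,RW=1,US=1,PS=1
  ⇒ phys 0x28EF8 (huge @L0)  [1 reads]
#1 VA=0x88000000EF8 (r,kernel):
  TLB hit vpn=0x88000000 → PA=0x28EF8
#2 VA=0x305428043B8 (r,user):
  L0 @0x25[6] → 0x2C007  P=1,RW=1,US=1,PS=0
  L1 @0x2C[21] → 0x2E007  P=1,RW=1,US=1,PS=0
  L2 @0x2E[20] → 0x30007  P=1,RW=1,US=1,PS=0
  L3 @0x30[4] → 0x31007  P=1,RW=1,US=1,PS=0
  ⇒ phys 0x313B8  [4 reads]
#3 VA=0xD85C00001D6 (w,user):
  L0 @0x25[27] → 0x32007  P=1,RW=1,US=1,PS=0
  L1 @0x32[23] → 0x34087  P=1,RW=1,US=1,PS=1
  ⇒ phys 0x341D6 (huge @L1)  [2 reads]
#4 VA=0xA830240EAF8 (w,user):
  L0 @0x25[21] → 0x37007  P=1,RW=1,US=1,PS=0
  L1 @0x37[12] → 0x38007  P=1,RW=1,US=1,PS=0
  L2 @0x38[18] → 0x3A007  P=1,RW=1,US=1,PS=0
  L3 @0x3A[14] → 0x3B007  P=1,RW=1,US=1,PS=0
  ⇒ phys 0x3BAF8  [4 reads]
#5 VA=0x783C2600E30 (w,user):
  L0 @0x25[15] → 0x3C007  P=1,RW=1,US=1,PS=0
  L1 @0x3C[15] → 0x3D007  P=1,RW=1,US=1,PS=0
  L2 @0x3D[19] → 0x3F087  P=1,RW=1,US=1,PS=1
  ⇒ phys 0x3FE30 (huge @L2)  [3 reads]

Access #1 fault: NONE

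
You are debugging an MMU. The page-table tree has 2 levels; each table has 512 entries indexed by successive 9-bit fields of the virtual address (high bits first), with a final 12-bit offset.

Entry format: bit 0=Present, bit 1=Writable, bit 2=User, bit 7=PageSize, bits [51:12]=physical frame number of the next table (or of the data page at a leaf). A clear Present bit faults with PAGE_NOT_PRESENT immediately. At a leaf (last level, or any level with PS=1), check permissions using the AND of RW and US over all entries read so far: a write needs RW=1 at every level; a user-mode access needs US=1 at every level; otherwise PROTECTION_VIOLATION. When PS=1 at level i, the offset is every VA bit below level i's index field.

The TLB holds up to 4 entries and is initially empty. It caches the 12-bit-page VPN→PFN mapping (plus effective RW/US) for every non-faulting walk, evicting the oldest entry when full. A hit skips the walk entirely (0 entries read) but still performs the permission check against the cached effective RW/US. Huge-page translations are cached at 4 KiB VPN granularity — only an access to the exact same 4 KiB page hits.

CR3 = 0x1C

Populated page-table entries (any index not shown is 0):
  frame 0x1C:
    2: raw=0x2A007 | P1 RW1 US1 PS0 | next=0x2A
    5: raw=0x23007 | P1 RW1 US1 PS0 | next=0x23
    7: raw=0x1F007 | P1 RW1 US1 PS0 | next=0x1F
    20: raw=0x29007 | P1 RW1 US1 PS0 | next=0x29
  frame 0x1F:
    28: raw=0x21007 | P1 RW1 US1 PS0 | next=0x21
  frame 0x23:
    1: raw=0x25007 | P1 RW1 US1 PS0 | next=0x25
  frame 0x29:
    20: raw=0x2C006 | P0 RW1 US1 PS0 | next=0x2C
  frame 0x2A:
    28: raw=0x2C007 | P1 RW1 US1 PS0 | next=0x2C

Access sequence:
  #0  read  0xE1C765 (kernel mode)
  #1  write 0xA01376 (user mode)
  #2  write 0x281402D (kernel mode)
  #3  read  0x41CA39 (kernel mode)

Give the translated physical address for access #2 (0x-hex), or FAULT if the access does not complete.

Per-access translation:
#0 VA=0xE1C765 (r,kernel):
  lvl0: tbl 0x1C, slot 7 ⇒ 0x1F007 (P1/RW1/US1/PS0)
  lvl1: tbl 0x1F, slot 28 ⇒ 0x21007 (P1/RW1/US1/PS0)
  ⇒ phys 0x21765  [2 reads]
#1 VA=0xA01376 (w,user):
  lvl0: tbl 0x1C, slot 5 ⇒ 0x23007 (P1/RW1/US1/PS0)
  lvl1: tbl 0x23, slot 1 ⇒ 0x25007 (P1/RW1/US1/PS0)
  ⇒ phys 0x25376  [2 reads]
#2 VA=0x281402D (w,kernel):
  lvl0: tbl 0x1C, slot 20 ⇒ 0x29007 (P1/RW1/US1/PS0)
  lvl1: tbl 0x29, slot 20 ⇒ 0x2C006 (P0/RW1/US1/PS0)
  → PAGE_NOT_PRESENT  (2 entries read)
#3 VA=0x41CA39 (r,kernel):
  lvl0: tbl 0x1C, slot 2 ⇒ 0x2A007 (P1/RW1/US1/PS0)
  lvl1: tbl 0x2A, slot 28 ⇒ 0x2C007 (P1/RW1/US1/PS0)
  ⇒ phys 0x2CA39  [2 reads]

Access #2 PA: FAULT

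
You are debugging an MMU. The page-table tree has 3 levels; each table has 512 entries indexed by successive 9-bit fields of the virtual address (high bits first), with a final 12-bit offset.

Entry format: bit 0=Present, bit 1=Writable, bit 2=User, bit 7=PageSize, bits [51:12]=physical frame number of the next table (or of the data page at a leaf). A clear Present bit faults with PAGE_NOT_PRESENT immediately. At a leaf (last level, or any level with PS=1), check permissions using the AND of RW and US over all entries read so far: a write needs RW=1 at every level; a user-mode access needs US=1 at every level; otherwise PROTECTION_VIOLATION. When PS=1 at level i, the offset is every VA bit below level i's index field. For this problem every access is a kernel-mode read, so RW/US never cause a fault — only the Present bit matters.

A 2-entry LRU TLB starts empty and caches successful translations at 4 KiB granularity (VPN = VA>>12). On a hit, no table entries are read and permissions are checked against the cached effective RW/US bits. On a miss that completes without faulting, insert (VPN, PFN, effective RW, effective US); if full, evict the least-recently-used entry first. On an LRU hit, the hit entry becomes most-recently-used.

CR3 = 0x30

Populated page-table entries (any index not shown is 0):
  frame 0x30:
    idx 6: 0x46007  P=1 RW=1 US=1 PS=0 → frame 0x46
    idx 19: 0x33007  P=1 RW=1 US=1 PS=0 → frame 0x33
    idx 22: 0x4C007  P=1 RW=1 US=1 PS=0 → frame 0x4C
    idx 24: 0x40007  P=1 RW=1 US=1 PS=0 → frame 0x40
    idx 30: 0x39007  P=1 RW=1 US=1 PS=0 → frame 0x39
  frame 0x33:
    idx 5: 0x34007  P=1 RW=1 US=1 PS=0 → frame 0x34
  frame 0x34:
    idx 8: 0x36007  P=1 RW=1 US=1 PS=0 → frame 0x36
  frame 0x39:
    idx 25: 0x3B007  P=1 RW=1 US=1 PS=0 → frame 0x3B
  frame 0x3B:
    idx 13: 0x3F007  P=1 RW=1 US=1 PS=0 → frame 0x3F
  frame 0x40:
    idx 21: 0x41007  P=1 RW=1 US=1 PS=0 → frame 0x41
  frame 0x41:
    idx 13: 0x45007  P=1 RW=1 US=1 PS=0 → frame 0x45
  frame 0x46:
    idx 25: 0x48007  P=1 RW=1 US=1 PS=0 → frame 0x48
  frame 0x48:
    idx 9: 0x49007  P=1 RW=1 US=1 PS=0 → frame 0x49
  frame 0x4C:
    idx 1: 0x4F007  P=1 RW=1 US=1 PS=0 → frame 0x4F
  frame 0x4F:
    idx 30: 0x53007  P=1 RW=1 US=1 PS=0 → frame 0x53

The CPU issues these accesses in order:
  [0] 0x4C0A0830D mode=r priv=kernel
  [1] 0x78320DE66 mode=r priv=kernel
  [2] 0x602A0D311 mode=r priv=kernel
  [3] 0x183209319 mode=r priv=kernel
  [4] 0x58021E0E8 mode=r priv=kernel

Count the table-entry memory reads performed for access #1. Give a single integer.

Trace:
#0 VA=0x4C0A0830D (r,kernel):
  [0] read 0x30 idx=19: raw=0x33007 flags P=1 W=1 U=1 S=0
  [1] read 0x33 idx=5: raw=0x34007 flags P=1 W=1 U=1 S=0
  [2] read 0x34 idx=8: raw=0x36007 flags P=1 W=1 U=1 S=0
  ✓ 0x3630D  — 3 lookups
#1 VA=0x78320DE66 (r,kernel):
  [0] read 0x30 idx=30: raw=0x39007 flags P=1 W=1 U=1 S=0
  [1] read 0x39 idx=25: raw=0x3B007 flags P=1 W=1 U=1 S=0
  [2] read 0x3B idx=13: raw=0x3F007 flags P=1 W=1 U=1 S=0
  ✓ 0x3FE66  — 3 lookups
#2 VA=0x602A0D311 (r,kernel):
  [0] read 0x30 idx=24: raw=0x40007 flags P=1 W=1 U=1 S=0
  [1] read 0x40 idx=21: raw=0x41007 flags P=1 W=1 U=1 S=0
  [2] read 0x41 idx=13: raw=0x45007 flags P=1 W=1 U=1 S=0
  ✓ 0x45311  — 3 lookups
#3 VA=0x183209319 (r,kernel):
  [0] read 0x30 idx=6: raw=0x46007 flags P=1 W=1 U=1 S=0
  [1] read 0x46 idx=25: raw=0x48007 flags P=1 W=1 U=1 S=0
  [2] read 0x48 idx=9: raw=0x49007 flags P=1 W=1 U=1 S=0
  ✓ 0x49319  — 3 lookups
#4 VA=0x58021E0E8 (r,kernel):
  [0] read 0x30 idx=22: raw=0x4C007 flags P=1 W=1 U=1 S=0
  [1] read 0x4C idx=1: raw=0x4F007 flags P=1 W=1 U=1 S=0
  [2] read 0x4F idx=30: raw=0x53007 flags P=1 W=1 U=1 S=0
  ✓ 0x530E8  — 3 lookups

Entries read for #1: 3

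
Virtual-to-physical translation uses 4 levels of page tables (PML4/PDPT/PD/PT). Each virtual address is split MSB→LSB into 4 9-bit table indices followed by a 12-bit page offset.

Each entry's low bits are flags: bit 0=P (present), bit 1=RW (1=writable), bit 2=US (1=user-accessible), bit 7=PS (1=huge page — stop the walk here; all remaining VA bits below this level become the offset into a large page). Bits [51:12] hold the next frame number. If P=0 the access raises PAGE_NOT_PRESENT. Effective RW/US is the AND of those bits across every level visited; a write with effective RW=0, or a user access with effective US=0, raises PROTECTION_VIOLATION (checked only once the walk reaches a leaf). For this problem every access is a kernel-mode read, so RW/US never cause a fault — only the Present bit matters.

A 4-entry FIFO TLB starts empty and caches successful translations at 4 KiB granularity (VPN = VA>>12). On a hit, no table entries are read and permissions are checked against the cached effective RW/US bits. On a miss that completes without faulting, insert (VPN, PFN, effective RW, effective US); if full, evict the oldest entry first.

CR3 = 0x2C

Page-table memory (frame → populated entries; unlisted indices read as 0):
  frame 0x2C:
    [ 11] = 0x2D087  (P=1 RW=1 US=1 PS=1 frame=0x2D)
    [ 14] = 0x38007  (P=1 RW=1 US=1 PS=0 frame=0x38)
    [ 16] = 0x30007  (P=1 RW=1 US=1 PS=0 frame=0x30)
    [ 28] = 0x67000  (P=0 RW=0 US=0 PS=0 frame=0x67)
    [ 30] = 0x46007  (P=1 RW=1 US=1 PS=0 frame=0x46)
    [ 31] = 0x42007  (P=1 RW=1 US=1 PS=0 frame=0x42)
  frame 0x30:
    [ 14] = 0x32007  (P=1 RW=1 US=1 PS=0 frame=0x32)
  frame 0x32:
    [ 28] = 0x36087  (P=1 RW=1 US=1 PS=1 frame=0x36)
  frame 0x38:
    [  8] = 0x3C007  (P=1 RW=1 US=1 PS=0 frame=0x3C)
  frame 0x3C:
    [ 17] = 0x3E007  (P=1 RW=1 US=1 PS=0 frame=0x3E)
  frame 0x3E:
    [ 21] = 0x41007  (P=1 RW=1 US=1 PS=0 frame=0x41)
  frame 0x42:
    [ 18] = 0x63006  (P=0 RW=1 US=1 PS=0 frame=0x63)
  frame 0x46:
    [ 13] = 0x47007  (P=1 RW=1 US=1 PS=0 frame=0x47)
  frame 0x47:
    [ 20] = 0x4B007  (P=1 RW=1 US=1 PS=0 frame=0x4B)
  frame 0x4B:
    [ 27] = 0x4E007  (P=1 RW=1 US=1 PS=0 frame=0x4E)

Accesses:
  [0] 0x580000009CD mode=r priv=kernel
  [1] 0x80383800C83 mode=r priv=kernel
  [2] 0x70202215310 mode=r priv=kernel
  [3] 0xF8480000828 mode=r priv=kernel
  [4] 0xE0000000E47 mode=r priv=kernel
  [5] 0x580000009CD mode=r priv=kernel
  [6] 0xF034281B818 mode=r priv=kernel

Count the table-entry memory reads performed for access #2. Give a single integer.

Trace:
#0 VA=0x580000009CD (r,kernel):
  [0] read 0x2C idx=11: raw=0x2D087 flags P=1 W=1 U=1 S=1
  ⇒ phys 0x2D9CD (huge @L0)  [1 reads]
#1 VA=0x80383800C83 (r,kernel):
  [0] read 0x2C idx=16: raw=0x30007 flags P=1 W=1 U=1 S=0
  [1] read 0x30 idx=14: raw=0x32007 flags P=1 W=1 U=1 S=0
  [2] read 0x32 idx=28: raw=0x36087 flags P=1 W=1 U=1 S=1
  ⇒ phys 0x36C83 (huge @L2)  [3 reads]
#2 VA=0x70202215310 (r,kernel):
  [0] read 0x2C idx=14: raw=0x38007 flags P=1 W=1 U=1 S=0
  [1] read 0x38 idx=8: raw=0x3C007 flags P=1 W=1 U=1 S=0
  [2] read 0x3C idx=17: raw=0x3E007 flags P=1 W=1 U=1 S=0
  [3] read 0x3E idx=21: raw=0x41007 flags P=1 W=1 U=1 S=0
  ⇒ phys 0x41310  [4 reads]
#3 VA=0xF8480000828 (r,kernel):
  [0] read 0x2C idx=31: raw=0x42007 flags P=1 W=1 U=1 S=0
  [1] read 0x42 idx=18: raw=0x63006 flags P=0 W=1 U=1 S=0
  → PAGE_NOT_PRESENT  (2 entries read)
#4 VA=0xE0000000E47 (r,kernel):
  [0] read 0x2C idx=28: raw=0x67000 flags P=0 W=0 U=0 S=0
  → PAGE_NOT_PRESENT  (1 entries read)
#5 VA=0x580000009CD (r,kernel):
  TLB hit vpn=0x58000000 → PA=0x2D9CD
#6 VA=0xF034281B818 (r,kernel):
  [0] read 0x2C idx=30: raw=0x46007 flags P=1 W=1 U=1 S=0
  [1] read 0x46 idx=13: raw=0x47007 flags P=1 W=1 U=1 S=0
  [2] read 0x47 idx=20: raw=0x4B007 flags P=1 W=1 U=1 S=0
  [3] read 0x4B idx=27: raw=0x4E007 flags P=1 W=1 U=1 S=0
  ⇒ phys 0x4E818  [4 reads]

Entries read for #2: 4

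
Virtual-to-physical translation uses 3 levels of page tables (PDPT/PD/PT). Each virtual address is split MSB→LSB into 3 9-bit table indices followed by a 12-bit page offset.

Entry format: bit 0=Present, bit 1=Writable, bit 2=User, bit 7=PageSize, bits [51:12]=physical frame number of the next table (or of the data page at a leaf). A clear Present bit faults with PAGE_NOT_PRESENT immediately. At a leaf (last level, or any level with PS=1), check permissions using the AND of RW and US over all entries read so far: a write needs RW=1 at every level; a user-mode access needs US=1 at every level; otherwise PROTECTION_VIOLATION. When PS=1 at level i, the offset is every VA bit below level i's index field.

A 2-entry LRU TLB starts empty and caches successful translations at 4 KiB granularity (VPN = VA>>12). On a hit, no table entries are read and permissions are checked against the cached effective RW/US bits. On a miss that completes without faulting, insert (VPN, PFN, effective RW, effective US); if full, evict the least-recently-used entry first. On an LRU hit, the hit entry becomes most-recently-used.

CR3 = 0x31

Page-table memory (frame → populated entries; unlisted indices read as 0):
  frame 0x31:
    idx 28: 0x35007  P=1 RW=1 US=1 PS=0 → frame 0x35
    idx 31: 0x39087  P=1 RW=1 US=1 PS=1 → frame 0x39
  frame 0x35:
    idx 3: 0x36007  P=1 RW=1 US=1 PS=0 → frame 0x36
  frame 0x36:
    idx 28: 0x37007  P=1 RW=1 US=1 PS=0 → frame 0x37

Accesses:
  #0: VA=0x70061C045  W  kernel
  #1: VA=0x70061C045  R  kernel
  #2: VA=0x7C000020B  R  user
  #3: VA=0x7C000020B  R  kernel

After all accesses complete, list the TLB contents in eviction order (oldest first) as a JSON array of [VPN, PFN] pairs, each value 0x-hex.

Per-access translation:
#0 VA=0x70061C045 (w,kernel):
  L0: frame=0x31 idx=28 entry=0x35007 [P=1 RW=1 US=1 PS=0]
  L1: frame=0x35 idx=3 entry=0x36007 [P=1 RW=1 US=1 PS=0]
  L2: frame=0x36 idx=28 entry=0x37007 [P=1 RW=1 US=1 PS=0]
  ✓ 0x37045  — 3 lookups
#1 VA=0x70061C045 (r,kernel):
  TLB hit vpn=0x70061C → PA=0x37045
#2 VA=0x7C000020B (r,user):
  L0: frame=0x31 idx=31 entry=0x39087 [P=1 RW=1 US=1 PS=1]
  ✓ 0x3920B (huge @L0)  — 1 lookups
#3 VA=0x7C000020B (r,kernel):
  TLB hit vpn=0x7C0000 → PA=0x3920B

TLB: [["0x70061C", "0x37"], ["0x7C0000", "0x39"]]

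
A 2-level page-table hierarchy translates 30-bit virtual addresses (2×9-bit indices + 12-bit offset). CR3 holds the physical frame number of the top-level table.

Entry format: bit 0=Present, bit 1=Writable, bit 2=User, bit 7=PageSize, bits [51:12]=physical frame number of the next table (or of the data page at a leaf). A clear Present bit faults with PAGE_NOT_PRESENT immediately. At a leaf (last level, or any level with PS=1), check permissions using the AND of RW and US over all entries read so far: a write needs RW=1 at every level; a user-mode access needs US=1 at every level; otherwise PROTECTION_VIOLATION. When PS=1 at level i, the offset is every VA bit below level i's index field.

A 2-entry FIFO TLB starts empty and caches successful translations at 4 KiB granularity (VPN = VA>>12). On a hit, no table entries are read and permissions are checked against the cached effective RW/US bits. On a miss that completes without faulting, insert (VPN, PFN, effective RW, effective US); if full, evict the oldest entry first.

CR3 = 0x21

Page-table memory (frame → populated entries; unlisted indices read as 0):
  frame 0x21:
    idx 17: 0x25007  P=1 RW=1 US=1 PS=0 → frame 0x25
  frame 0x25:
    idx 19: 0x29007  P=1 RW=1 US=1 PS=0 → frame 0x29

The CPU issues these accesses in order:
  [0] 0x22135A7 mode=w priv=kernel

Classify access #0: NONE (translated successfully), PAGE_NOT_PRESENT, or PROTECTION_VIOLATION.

Walk each access:
#0 VA=0x22135A7 (w,kernel):
  lvl0: tbl 0x21, slot 17 ⇒ 0x25007 (P1/RW1/US1/PS0)
  lvl1: tbl 0x25, slot 19 ⇒ 0x29007 (P1/RW1/US1/PS0)
  ✓ 0x295A7  — 2 lookups

Access #0 fault: NONE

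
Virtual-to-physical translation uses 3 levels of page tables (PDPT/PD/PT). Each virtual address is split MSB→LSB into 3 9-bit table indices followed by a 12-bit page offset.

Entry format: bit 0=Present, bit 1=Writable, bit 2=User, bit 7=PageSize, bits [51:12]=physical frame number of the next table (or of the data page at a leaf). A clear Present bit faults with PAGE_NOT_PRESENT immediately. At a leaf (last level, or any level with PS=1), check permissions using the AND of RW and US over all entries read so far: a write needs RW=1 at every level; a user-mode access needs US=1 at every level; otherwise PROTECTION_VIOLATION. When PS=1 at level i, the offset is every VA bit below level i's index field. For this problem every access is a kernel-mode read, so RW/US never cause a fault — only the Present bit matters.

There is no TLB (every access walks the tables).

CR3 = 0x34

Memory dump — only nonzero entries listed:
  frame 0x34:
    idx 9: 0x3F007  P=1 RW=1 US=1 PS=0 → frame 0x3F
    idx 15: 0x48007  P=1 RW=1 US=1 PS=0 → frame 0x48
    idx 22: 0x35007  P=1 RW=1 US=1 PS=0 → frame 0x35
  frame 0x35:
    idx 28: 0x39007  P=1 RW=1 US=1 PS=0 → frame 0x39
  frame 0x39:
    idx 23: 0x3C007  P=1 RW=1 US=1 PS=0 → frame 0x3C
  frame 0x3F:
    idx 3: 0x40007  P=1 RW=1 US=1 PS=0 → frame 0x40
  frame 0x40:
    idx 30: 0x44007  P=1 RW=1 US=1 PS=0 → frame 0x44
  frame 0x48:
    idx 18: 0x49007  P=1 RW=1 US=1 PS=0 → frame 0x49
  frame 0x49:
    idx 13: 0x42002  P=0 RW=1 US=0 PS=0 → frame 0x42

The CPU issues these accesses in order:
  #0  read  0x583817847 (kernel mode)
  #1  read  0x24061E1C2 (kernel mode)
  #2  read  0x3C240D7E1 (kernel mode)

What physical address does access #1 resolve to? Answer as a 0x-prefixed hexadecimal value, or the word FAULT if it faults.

Walk each access:
#0 VA=0x583817847 (r,kernel):
  L0 @0x34[22] → 0x35007  P=1,RW=1,US=1,PS=0
  L1 @0x35[28] → 0x39007  P=1,RW=1,US=1,PS=0
  L2 @0x39[23] → 0x3C007  P=1,RW=1,US=1,PS=0
  ✓ 0x3C847  — 3 lookups
#1 VA=0x24061E1C2 (r,kernel):
  L0 @0x34[9] → 0x3F007  P=1,RW=1,US=1,PS=0
  L1 @0x3F[3] → 0x40007  P=1,RW=1,US=1,PS=0
  L2 @0x40[30] → 0x44007  P=1,RW=1,US=1,PS=0
  ✓ 0x441C2  — 3 lookups
#2 VA=0x3C240D7E1 (r,kernel):
  L0 @0x34[15] → 0x48007  P=1,RW=1,US=1,PS=0
  L1 @0x48[18] → 0x49007  P=1,RW=1,US=1,PS=0
  L2 @0x49[13] → 0x42002  P=0,RW=1,US=0,PS=0
  ✗ PAGE_NOT_PRESENT  [3 reads]

Access #1 PA: 0x441C2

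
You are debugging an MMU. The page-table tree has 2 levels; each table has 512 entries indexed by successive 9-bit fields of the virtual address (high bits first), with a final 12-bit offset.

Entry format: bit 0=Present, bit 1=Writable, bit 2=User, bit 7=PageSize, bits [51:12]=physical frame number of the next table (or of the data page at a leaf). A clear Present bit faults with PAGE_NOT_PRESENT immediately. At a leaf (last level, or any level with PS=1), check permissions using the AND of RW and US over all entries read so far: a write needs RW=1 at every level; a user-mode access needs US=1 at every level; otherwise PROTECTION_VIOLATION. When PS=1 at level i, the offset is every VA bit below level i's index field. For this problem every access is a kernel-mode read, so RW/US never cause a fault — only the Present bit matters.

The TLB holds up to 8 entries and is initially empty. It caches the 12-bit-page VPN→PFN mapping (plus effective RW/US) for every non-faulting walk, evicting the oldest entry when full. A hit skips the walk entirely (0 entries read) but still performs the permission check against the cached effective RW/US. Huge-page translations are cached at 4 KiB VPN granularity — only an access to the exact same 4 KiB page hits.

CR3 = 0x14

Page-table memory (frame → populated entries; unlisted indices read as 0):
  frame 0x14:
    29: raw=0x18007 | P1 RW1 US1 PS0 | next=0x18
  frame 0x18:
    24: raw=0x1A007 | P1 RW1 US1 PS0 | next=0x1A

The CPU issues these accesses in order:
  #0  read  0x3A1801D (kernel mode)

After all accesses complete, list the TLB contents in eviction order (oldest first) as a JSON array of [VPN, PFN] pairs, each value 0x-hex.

Trace:
#0 VA=0x3A1801D (r,kernel):
  lvl0: tbl 0x14, slot 29 ⇒ 0x18007 (P1/RW1/US1/PS0)
  lvl1: tbl 0x18, slot 24 ⇒ 0x1A007 (P1/RW1/US1/PS0)
  ⇒ phys 0x1A01D  [2 reads]

TLB: [["0x3A18", "0x1A"]]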